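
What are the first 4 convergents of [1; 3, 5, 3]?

Using the convergent recurrence p_i = a_i*p_{i-1} + p_{i-2}, q_i = a_i*q_{i-1} + q_{i-2} with p_{-2}=0, p_{-1}=1, q_{-2}=1, q_{-1}=0:
  i=0: a_0=1, p_0 = 1*1 + 0 = 1, q_0 = 1*0 + 1 = 1.
  i=1: a_1=3, p_1 = 3*1 + 1 = 4, q_1 = 3*1 + 0 = 3.
  i=2: a_2=5, p_2 = 5*4 + 1 = 21, q_2 = 5*3 + 1 = 16.
  i=3: a_3=3, p_3 = 3*21 + 4 = 67, q_3 = 3*16 + 3 = 51.

1/1, 4/3, 21/16, 67/51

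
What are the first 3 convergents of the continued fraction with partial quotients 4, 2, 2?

Using the convergent recurrence p_i = a_i*p_{i-1} + p_{i-2}, q_i = a_i*q_{i-1} + q_{i-2} with p_{-2}=0, p_{-1}=1, q_{-2}=1, q_{-1}=0:
  i=0: a_0=4, p_0 = 4*1 + 0 = 4, q_0 = 4*0 + 1 = 1.
  i=1: a_1=2, p_1 = 2*4 + 1 = 9, q_1 = 2*1 + 0 = 2.
  i=2: a_2=2, p_2 = 2*9 + 4 = 22, q_2 = 2*2 + 1 = 5.

4/1, 9/2, 22/5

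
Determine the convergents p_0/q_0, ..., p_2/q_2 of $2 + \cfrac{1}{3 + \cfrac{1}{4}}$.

Using the convergent recurrence p_i = a_i*p_{i-1} + p_{i-2}, q_i = a_i*q_{i-1} + q_{i-2} with p_{-2}=0, p_{-1}=1, q_{-2}=1, q_{-1}=0:
  i=0: a_0=2, p_0 = 2*1 + 0 = 2, q_0 = 2*0 + 1 = 1.
  i=1: a_1=3, p_1 = 3*2 + 1 = 7, q_1 = 3*1 + 0 = 3.
  i=2: a_2=4, p_2 = 4*7 + 2 = 30, q_2 = 4*3 + 1 = 13.

2/1, 7/3, 30/13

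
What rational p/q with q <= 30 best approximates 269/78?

Expand x = 269/78 as a continued fraction with the Euclidean algorithm:
  269 = 3*78 + 35, so a_0 = 3.
  78 = 2*35 + 8, so a_1 = 2.
  35 = 4*8 + 3, so a_2 = 4.
  8 = 2*3 + 2, so a_3 = 2.
  3 = 1*2 + 1, so a_4 = 1.
  2 = 2*1 + 0, so a_5 = 2.
so x = [3; 2, 4, 2, 1, 2].
Convergents (p_i = a_i*p_{i-1} + p_{i-2}, q_i = a_i*q_{i-1} + q_{i-2} with p_{-2}=0, p_{-1}=1, q_{-2}=1, q_{-1}=0), until the denominator exceeds 30:
  i=0: a_0=3, p_0 = 3*1 + 0 = 3, q_0 = 3*0 + 1 = 1.
  i=1: a_1=2, p_1 = 2*3 + 1 = 7, q_1 = 2*1 + 0 = 2.
  i=2: a_2=4, p_2 = 4*7 + 3 = 31, q_2 = 4*2 + 1 = 9.
  i=3: a_3=2, p_3 = 2*31 + 7 = 69, q_3 = 2*9 + 2 = 20.
  i=4: a_4=1, p_4 = 1*69 + 31 = 100, q_4 = 1*20 + 9 = 29.
  i=5: a_5=2, p_5 = 2*100 + 69 = 269, q_5 = 2*29 + 20 = 78.
q_5 = 78 > 30, so the last convergent with denominator <= 30 is p_4/q_4 = 100/29.
The closest fraction with denominator <= 30 is either p_4/q_4 or the intermediate fraction (k*p_4 + p_3)/(k*q_4 + q_3) with the largest k >= 1 whose denominator stays <= 30; these approach x as k grows, and every other convergent or intermediate fraction in range is farther away.
Largest k: floor((30 - q_3)/q_4) = floor((30 - 20)/29) = 0.
Since k = 0, no intermediate fraction beyond p_4/q_4 has denominator <= 30, so the convergent 100/29 is the closest (its error is |269*29 - 100*78|/(78*29) = 1/2262).

100/29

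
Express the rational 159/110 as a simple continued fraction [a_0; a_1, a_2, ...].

[1; 2, 4, 12]

Run the Euclidean algorithm on 159 and 110; the successive quotients are the partial quotients a_0, a_1, ... (each step inverts the fractional part left over by the previous one):
  159 = 1*110 + 49, so a_0 = 1.
  110 = 2*49 + 12, so a_1 = 2.
  49 = 4*12 + 1, so a_2 = 4.
  12 = 12*1 + 0, so a_3 = 12.
The remainder reaches 0 after 4 divisions, so the expansion has 4 partial quotients, read off in order.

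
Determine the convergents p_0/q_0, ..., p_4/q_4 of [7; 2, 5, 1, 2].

Using the convergent recurrence p_i = a_i*p_{i-1} + p_{i-2}, q_i = a_i*q_{i-1} + q_{i-2} with p_{-2}=0, p_{-1}=1, q_{-2}=1, q_{-1}=0:
  i=0: a_0=7, p_0 = 7*1 + 0 = 7, q_0 = 7*0 + 1 = 1.
  i=1: a_1=2, p_1 = 2*7 + 1 = 15, q_1 = 2*1 + 0 = 2.
  i=2: a_2=5, p_2 = 5*15 + 7 = 82, q_2 = 5*2 + 1 = 11.
  i=3: a_3=1, p_3 = 1*82 + 15 = 97, q_3 = 1*11 + 2 = 13.
  i=4: a_4=2, p_4 = 2*97 + 82 = 276, q_4 = 2*13 + 11 = 37.

7/1, 15/2, 82/11, 97/13, 276/37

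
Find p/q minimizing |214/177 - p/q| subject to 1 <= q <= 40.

Expand x = 214/177 as a continued fraction with the Euclidean algorithm:
  214 = 1*177 + 37, so a_0 = 1.
  177 = 4*37 + 29, so a_1 = 4.
  37 = 1*29 + 8, so a_2 = 1.
  29 = 3*8 + 5, so a_3 = 3.
  8 = 1*5 + 3, so a_4 = 1.
  5 = 1*3 + 2, so a_5 = 1.
  3 = 1*2 + 1, so a_6 = 1.
  2 = 2*1 + 0, so a_7 = 2.
so x = [1; 4, 1, 3, 1, 1, 1, 2].
Convergents (p_i = a_i*p_{i-1} + p_{i-2}, q_i = a_i*q_{i-1} + q_{i-2} with p_{-2}=0, p_{-1}=1, q_{-2}=1, q_{-1}=0), until the denominator exceeds 40:
  i=0: a_0=1, p_0 = 1*1 + 0 = 1, q_0 = 1*0 + 1 = 1.
  i=1: a_1=4, p_1 = 4*1 + 1 = 5, q_1 = 4*1 + 0 = 4.
  i=2: a_2=1, p_2 = 1*5 + 1 = 6, q_2 = 1*4 + 1 = 5.
  i=3: a_3=3, p_3 = 3*6 + 5 = 23, q_3 = 3*5 + 4 = 19.
  i=4: a_4=1, p_4 = 1*23 + 6 = 29, q_4 = 1*19 + 5 = 24.
  i=5: a_5=1, p_5 = 1*29 + 23 = 52, q_5 = 1*24 + 19 = 43.
q_5 = 43 > 40, so the last convergent with denominator <= 40 is p_4/q_4 = 29/24.
The closest fraction with denominator <= 40 is either p_4/q_4 or the intermediate fraction (k*p_4 + p_3)/(k*q_4 + q_3) with the largest k >= 1 whose denominator stays <= 40; these approach x as k grows, and every other convergent or intermediate fraction in range is farther away.
Largest k: floor((40 - q_3)/q_4) = floor((40 - 19)/24) = 0.
Since k = 0, no intermediate fraction beyond p_4/q_4 has denominator <= 40, so the convergent 29/24 is the closest (its error is |214*24 - 29*177|/(177*24) = 3/4248).

29/24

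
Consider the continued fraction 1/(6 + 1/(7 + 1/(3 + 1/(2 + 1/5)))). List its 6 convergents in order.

Using the convergent recurrence p_i = a_i*p_{i-1} + p_{i-2}, q_i = a_i*q_{i-1} + q_{i-2} with p_{-2}=0, p_{-1}=1, q_{-2}=1, q_{-1}=0:
  i=0: a_0=0, p_0 = 0*1 + 0 = 0, q_0 = 0*0 + 1 = 1.
  i=1: a_1=6, p_1 = 6*0 + 1 = 1, q_1 = 6*1 + 0 = 6.
  i=2: a_2=7, p_2 = 7*1 + 0 = 7, q_2 = 7*6 + 1 = 43.
  i=3: a_3=3, p_3 = 3*7 + 1 = 22, q_3 = 3*43 + 6 = 135.
  i=4: a_4=2, p_4 = 2*22 + 7 = 51, q_4 = 2*135 + 43 = 313.
  i=5: a_5=5, p_5 = 5*51 + 22 = 277, q_5 = 5*313 + 135 = 1700.

0/1, 1/6, 7/43, 22/135, 51/313, 277/1700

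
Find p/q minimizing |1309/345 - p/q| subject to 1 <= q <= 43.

Expand x = 1309/345 as a continued fraction with the Euclidean algorithm:
  1309 = 3*345 + 274, so a_0 = 3.
  345 = 1*274 + 71, so a_1 = 1.
  274 = 3*71 + 61, so a_2 = 3.
  71 = 1*61 + 10, so a_3 = 1.
  61 = 6*10 + 1, so a_4 = 6.
  10 = 10*1 + 0, so a_5 = 10.
so x = [3; 1, 3, 1, 6, 10].
Convergents (p_i = a_i*p_{i-1} + p_{i-2}, q_i = a_i*q_{i-1} + q_{i-2} with p_{-2}=0, p_{-1}=1, q_{-2}=1, q_{-1}=0), until the denominator exceeds 43:
  i=0: a_0=3, p_0 = 3*1 + 0 = 3, q_0 = 3*0 + 1 = 1.
  i=1: a_1=1, p_1 = 1*3 + 1 = 4, q_1 = 1*1 + 0 = 1.
  i=2: a_2=3, p_2 = 3*4 + 3 = 15, q_2 = 3*1 + 1 = 4.
  i=3: a_3=1, p_3 = 1*15 + 4 = 19, q_3 = 1*4 + 1 = 5.
  i=4: a_4=6, p_4 = 6*19 + 15 = 129, q_4 = 6*5 + 4 = 34.
  i=5: a_5=10, p_5 = 10*129 + 19 = 1309, q_5 = 10*34 + 5 = 345.
q_5 = 345 > 43, so the last convergent with denominator <= 43 is p_4/q_4 = 129/34.
The closest fraction with denominator <= 43 is either p_4/q_4 or the intermediate fraction (k*p_4 + p_3)/(k*q_4 + q_3) with the largest k >= 1 whose denominator stays <= 43; these approach x as k grows, and every other convergent or intermediate fraction in range is farther away.
Largest k: floor((43 - q_3)/q_4) = floor((43 - 5)/34) = 1.
That gives (1*129 + 19)/(1*34 + 5) = 148/39.
Compare the errors: |x - 129/34| = |1309*34 - 129*345|/(345*34) = 1/11730, and |x - 148/39| = |1309*39 - 148*345|/(345*39) = 9/13455.
Cross-multiplying, 1*13455 = 13455 < 105570 = 9*11730, so 1/11730 is smaller: the convergent 129/34 is closer to x than 148/39.

129/34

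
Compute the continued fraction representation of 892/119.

Run the Euclidean algorithm on 892 and 119; the successive quotients are the partial quotients a_0, a_1, ... (each step inverts the fractional part left over by the previous one):
  892 = 7*119 + 59, so a_0 = 7.
  119 = 2*59 + 1, so a_1 = 2.
  59 = 59*1 + 0, so a_2 = 59.
The remainder reaches 0 after 3 divisions, so the expansion has 3 partial quotients, read off in order.

[7; 2, 59]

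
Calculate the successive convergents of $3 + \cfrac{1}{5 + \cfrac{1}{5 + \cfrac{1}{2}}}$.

3/1, 16/5, 83/26, 182/57

Using the convergent recurrence p_i = a_i*p_{i-1} + p_{i-2}, q_i = a_i*q_{i-1} + q_{i-2} with p_{-2}=0, p_{-1}=1, q_{-2}=1, q_{-1}=0:
  i=0: a_0=3, p_0 = 3*1 + 0 = 3, q_0 = 3*0 + 1 = 1.
  i=1: a_1=5, p_1 = 5*3 + 1 = 16, q_1 = 5*1 + 0 = 5.
  i=2: a_2=5, p_2 = 5*16 + 3 = 83, q_2 = 5*5 + 1 = 26.
  i=3: a_3=2, p_3 = 2*83 + 16 = 182, q_3 = 2*26 + 5 = 57.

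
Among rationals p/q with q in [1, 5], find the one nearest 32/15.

Expand x = 32/15 as a continued fraction with the Euclidean algorithm:
  32 = 2*15 + 2, so a_0 = 2.
  15 = 7*2 + 1, so a_1 = 7.
  2 = 2*1 + 0, so a_2 = 2.
so x = [2; 7, 2].
Convergents (p_i = a_i*p_{i-1} + p_{i-2}, q_i = a_i*q_{i-1} + q_{i-2} with p_{-2}=0, p_{-1}=1, q_{-2}=1, q_{-1}=0), until the denominator exceeds 5:
  i=0: a_0=2, p_0 = 2*1 + 0 = 2, q_0 = 2*0 + 1 = 1.
  i=1: a_1=7, p_1 = 7*2 + 1 = 15, q_1 = 7*1 + 0 = 7.
q_1 = 7 > 5, so the last convergent with denominator <= 5 is p_0/q_0 = 2/1.
The closest fraction with denominator <= 5 is either p_0/q_0 or the intermediate fraction (k*p_0 + p_{-1})/(k*q_0 + q_{-1}) with the largest k >= 1 whose denominator stays <= 5; these approach x as k grows, and every other convergent or intermediate fraction in range is farther away.
Largest k: floor((5 - q_{-1})/q_0) = floor((5 - 0)/1) = 5 (using the seeds p_{-1} = 1, q_{-1} = 0).
That gives (5*2 + 1)/(5*1 + 0) = 11/5.
Compare the errors: |x - 2/1| = |32*1 - 2*15|/(15*1) = 2/15, and |x - 11/5| = |32*5 - 11*15|/(15*5) = 5/75.
Cross-multiplying, 5*15 = 75 < 150 = 2*75, so 5/75 is smaller: the intermediate fraction 11/5 is closer to x than 2/1.

11/5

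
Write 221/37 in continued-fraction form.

Run the Euclidean algorithm on 221 and 37; the successive quotients are the partial quotients a_0, a_1, ... (each step inverts the fractional part left over by the previous one):
  221 = 5*37 + 36, so a_0 = 5.
  37 = 1*36 + 1, so a_1 = 1.
  36 = 36*1 + 0, so a_2 = 36.
The remainder reaches 0 after 3 divisions, so the expansion has 3 partial quotients, read off in order.

[5; 1, 36]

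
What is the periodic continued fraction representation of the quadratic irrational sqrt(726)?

[26; (1, 16, 1, 52)]

Write x_i = (sqrt(726) + m_i)/d_i with (m_0, d_0) = (0, 1). a_0 = floor(sqrt(726)) = 26, since 26^2 = 676 <= 726 < 729 = 27^2.
Iterate m_{i+1} = d_i*a_i - m_i, d_{i+1} = (726 - m_{i+1}^2)/d_i, a_{i+1} = floor((a_0 + m_{i+1})/d_{i+1}):
  m_1 = 1*26 - 0 = 26, d_1 = (726 - 26^2)/1 = 50/1 = 50, a_1 = floor((26 + 26)/50) = 1.
  m_2 = 50*1 - 26 = 24, d_2 = (726 - 24^2)/50 = 150/50 = 3, a_2 = floor((26 + 24)/3) = 16.
  m_3 = 3*16 - 24 = 24, d_3 = (726 - 24^2)/3 = 150/3 = 50, a_3 = floor((26 + 24)/50) = 1.
  m_4 = 50*1 - 24 = 26, d_4 = (726 - 26^2)/50 = 50/50 = 1, a_4 = floor((26 + 26)/1) = 52.
  m_5 = 1*52 - 26 = 26, d_5 = (726 - 26^2)/1 = 50/1 = 50: (m_5, d_5) = (m_1, d_1) = (26, 50), so from here the quotients repeat a_1, ..., a_4; the period length is 4.
Hence the expansion of sqrt(726) is a_0 = 26 followed by the repeating block 1, 16, 1, 52 (period 4).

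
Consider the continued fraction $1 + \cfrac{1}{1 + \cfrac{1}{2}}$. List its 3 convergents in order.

1/1, 2/1, 5/3

Using the convergent recurrence p_i = a_i*p_{i-1} + p_{i-2}, q_i = a_i*q_{i-1} + q_{i-2} with p_{-2}=0, p_{-1}=1, q_{-2}=1, q_{-1}=0:
  i=0: a_0=1, p_0 = 1*1 + 0 = 1, q_0 = 1*0 + 1 = 1.
  i=1: a_1=1, p_1 = 1*1 + 1 = 2, q_1 = 1*1 + 0 = 1.
  i=2: a_2=2, p_2 = 2*2 + 1 = 5, q_2 = 2*1 + 1 = 3.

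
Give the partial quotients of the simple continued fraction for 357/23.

[15; 1, 1, 11]

Run the Euclidean algorithm on 357 and 23; the successive quotients are the partial quotients a_0, a_1, ... (each step inverts the fractional part left over by the previous one):
  357 = 15*23 + 12, so a_0 = 15.
  23 = 1*12 + 11, so a_1 = 1.
  12 = 1*11 + 1, so a_2 = 1.
  11 = 11*1 + 0, so a_3 = 11.
The remainder reaches 0 after 4 divisions, so the expansion has 4 partial quotients, read off in order.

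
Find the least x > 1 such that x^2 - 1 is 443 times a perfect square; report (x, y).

(x, y) = (442, 21)

First expand sqrt(443) as a continued fraction. With x_i = (sqrt(443) + m_i)/d_i and (m_0, d_0) = (0, 1): a_0 = floor(sqrt(443)) = 21, since 21^2 = 441 <= 443 < 484 = 22^2.
Iterate m_{i+1} = d_i*a_i - m_i, d_{i+1} = (443 - m_{i+1}^2)/d_i, a_{i+1} = floor((a_0 + m_{i+1})/d_{i+1}):
  m_1 = 1*21 - 0 = 21, d_1 = (443 - 21^2)/1 = 2/1 = 2, a_1 = floor((21 + 21)/2) = 21.
  m_2 = 2*21 - 21 = 21, d_2 = (443 - 21^2)/2 = 2/2 = 1, a_2 = floor((21 + 21)/1) = 42.
  m_3 = 1*42 - 21 = 21, d_3 = (443 - 21^2)/1 = 2/1 = 2: (m_3, d_3) = (m_1, d_1) = (21, 2), so from here the quotients repeat a_1, a_2; the period length is 2.
So sqrt(443) = [21; (21, 42)] with period length k = 2.
k is even, so the fundamental solution of x^2 - 443y^2 = 1 is (p_{k-1}, q_{k-1}) = (p_1, q_1); compute convergents through index 1.
Convergents (p_i = a_i*p_{i-1} + p_{i-2}, q_i = a_i*q_{i-1} + q_{i-2} with p_{-2}=0, p_{-1}=1, q_{-2}=1, q_{-1}=0):
  i=0: a_0=21, p_0 = 21*1 + 0 = 21, q_0 = 21*0 + 1 = 1.
  i=1: a_1=21, p_1 = 21*21 + 1 = 442, q_1 = 21*1 + 0 = 21.
Check: 442^2 - 443*21^2 = 195364 - 195363 = 1, so (x, y) = (442, 21) solves the equation, and by the theorem it is the least positive solution.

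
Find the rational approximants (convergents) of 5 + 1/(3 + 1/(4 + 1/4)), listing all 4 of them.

Using the convergent recurrence p_i = a_i*p_{i-1} + p_{i-2}, q_i = a_i*q_{i-1} + q_{i-2} with p_{-2}=0, p_{-1}=1, q_{-2}=1, q_{-1}=0:
  i=0: a_0=5, p_0 = 5*1 + 0 = 5, q_0 = 5*0 + 1 = 1.
  i=1: a_1=3, p_1 = 3*5 + 1 = 16, q_1 = 3*1 + 0 = 3.
  i=2: a_2=4, p_2 = 4*16 + 5 = 69, q_2 = 4*3 + 1 = 13.
  i=3: a_3=4, p_3 = 4*69 + 16 = 292, q_3 = 4*13 + 3 = 55.

5/1, 16/3, 69/13, 292/55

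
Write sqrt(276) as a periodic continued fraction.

[16; (1, 1, 1, 1, 2, 2, 2, 1, 1, 1, 1, 32)]

Write x_i = (sqrt(276) + m_i)/d_i with (m_0, d_0) = (0, 1). a_0 = floor(sqrt(276)) = 16, since 16^2 = 256 <= 276 < 289 = 17^2.
Iterate m_{i+1} = d_i*a_i - m_i, d_{i+1} = (276 - m_{i+1}^2)/d_i, a_{i+1} = floor((a_0 + m_{i+1})/d_{i+1}):
  m_1 = 1*16 - 0 = 16, d_1 = (276 - 16^2)/1 = 20/1 = 20, a_1 = floor((16 + 16)/20) = 1.
  m_2 = 20*1 - 16 = 4, d_2 = (276 - 4^2)/20 = 260/20 = 13, a_2 = floor((16 + 4)/13) = 1.
  m_3 = 13*1 - 4 = 9, d_3 = (276 - 9^2)/13 = 195/13 = 15, a_3 = floor((16 + 9)/15) = 1.
  m_4 = 15*1 - 9 = 6, d_4 = (276 - 6^2)/15 = 240/15 = 16, a_4 = floor((16 + 6)/16) = 1.
  m_5 = 16*1 - 6 = 10, d_5 = (276 - 10^2)/16 = 176/16 = 11, a_5 = floor((16 + 10)/11) = 2.
  m_6 = 11*2 - 10 = 12, d_6 = (276 - 12^2)/11 = 132/11 = 12, a_6 = floor((16 + 12)/12) = 2.
  m_7 = 12*2 - 12 = 12, d_7 = (276 - 12^2)/12 = 132/12 = 11, a_7 = floor((16 + 12)/11) = 2.
  m_8 = 11*2 - 12 = 10, d_8 = (276 - 10^2)/11 = 176/11 = 16, a_8 = floor((16 + 10)/16) = 1.
  m_9 = 16*1 - 10 = 6, d_9 = (276 - 6^2)/16 = 240/16 = 15, a_9 = floor((16 + 6)/15) = 1.
  m_10 = 15*1 - 6 = 9, d_10 = (276 - 9^2)/15 = 195/15 = 13, a_10 = floor((16 + 9)/13) = 1.
  m_11 = 13*1 - 9 = 4, d_11 = (276 - 4^2)/13 = 260/13 = 20, a_11 = floor((16 + 4)/20) = 1.
  m_12 = 20*1 - 4 = 16, d_12 = (276 - 16^2)/20 = 20/20 = 1, a_12 = floor((16 + 16)/1) = 32.
  m_13 = 1*32 - 16 = 16, d_13 = (276 - 16^2)/1 = 20/1 = 20: (m_13, d_13) = (m_1, d_1) = (16, 20), so from here the quotients repeat a_1, ..., a_12; the period length is 12.
Hence the expansion of sqrt(276) is a_0 = 16 followed by the repeating block 1, 1, 1, 1, 2, 2, 2, 1, 1, 1, 1, 32 (period 12).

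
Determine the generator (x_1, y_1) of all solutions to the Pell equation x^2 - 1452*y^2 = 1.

First expand sqrt(1452) as a continued fraction. With x_i = (sqrt(1452) + m_i)/d_i and (m_0, d_0) = (0, 1): a_0 = floor(sqrt(1452)) = 38, since 38^2 = 1444 <= 1452 < 1521 = 39^2.
Iterate m_{i+1} = d_i*a_i - m_i, d_{i+1} = (1452 - m_{i+1}^2)/d_i, a_{i+1} = floor((a_0 + m_{i+1})/d_{i+1}):
  m_1 = 1*38 - 0 = 38, d_1 = (1452 - 38^2)/1 = 8/1 = 8, a_1 = floor((38 + 38)/8) = 9.
  m_2 = 8*9 - 38 = 34, d_2 = (1452 - 34^2)/8 = 296/8 = 37, a_2 = floor((38 + 34)/37) = 1.
  m_3 = 37*1 - 34 = 3, d_3 = (1452 - 3^2)/37 = 1443/37 = 39, a_3 = floor((38 + 3)/39) = 1.
  m_4 = 39*1 - 3 = 36, d_4 = (1452 - 36^2)/39 = 156/39 = 4, a_4 = floor((38 + 36)/4) = 18.
  m_5 = 4*18 - 36 = 36, d_5 = (1452 - 36^2)/4 = 156/4 = 39, a_5 = floor((38 + 36)/39) = 1.
  m_6 = 39*1 - 36 = 3, d_6 = (1452 - 3^2)/39 = 1443/39 = 37, a_6 = floor((38 + 3)/37) = 1.
  m_7 = 37*1 - 3 = 34, d_7 = (1452 - 34^2)/37 = 296/37 = 8, a_7 = floor((38 + 34)/8) = 9.
  m_8 = 8*9 - 34 = 38, d_8 = (1452 - 38^2)/8 = 8/8 = 1, a_8 = floor((38 + 38)/1) = 76.
  m_9 = 1*76 - 38 = 38, d_9 = (1452 - 38^2)/1 = 8/1 = 8: (m_9, d_9) = (m_1, d_1) = (38, 8), so from here the quotients repeat a_1, ..., a_8; the period length is 8.
So sqrt(1452) = [38; (9, 1, 1, 18, 1, 1, 9, 76)] with period length k = 8.
k is even, so the fundamental solution of x^2 - 1452y^2 = 1 is (p_{k-1}, q_{k-1}) = (p_7, q_7); compute convergents through index 7.
Convergents (p_i = a_i*p_{i-1} + p_{i-2}, q_i = a_i*q_{i-1} + q_{i-2} with p_{-2}=0, p_{-1}=1, q_{-2}=1, q_{-1}=0):
  i=0: a_0=38, p_0 = 38*1 + 0 = 38, q_0 = 38*0 + 1 = 1.
  i=1: a_1=9, p_1 = 9*38 + 1 = 343, q_1 = 9*1 + 0 = 9.
  i=2: a_2=1, p_2 = 1*343 + 38 = 381, q_2 = 1*9 + 1 = 10.
  i=3: a_3=1, p_3 = 1*381 + 343 = 724, q_3 = 1*10 + 9 = 19.
  i=4: a_4=18, p_4 = 18*724 + 381 = 13413, q_4 = 18*19 + 10 = 352.
  i=5: a_5=1, p_5 = 1*13413 + 724 = 14137, q_5 = 1*352 + 19 = 371.
  i=6: a_6=1, p_6 = 1*14137 + 13413 = 27550, q_6 = 1*371 + 352 = 723.
  i=7: a_7=9, p_7 = 9*27550 + 14137 = 262087, q_7 = 9*723 + 371 = 6878.
Check: 262087^2 - 1452*6878^2 = 68689595569 - 68689595568 = 1, so (x, y) = (262087, 6878) solves the equation, and by the theorem it is the least positive solution.

(x, y) = (262087, 6878)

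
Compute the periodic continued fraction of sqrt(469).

Write x_i = (sqrt(469) + m_i)/d_i with (m_0, d_0) = (0, 1). a_0 = floor(sqrt(469)) = 21, since 21^2 = 441 <= 469 < 484 = 22^2.
Iterate m_{i+1} = d_i*a_i - m_i, d_{i+1} = (469 - m_{i+1}^2)/d_i, a_{i+1} = floor((a_0 + m_{i+1})/d_{i+1}):
  m_1 = 1*21 - 0 = 21, d_1 = (469 - 21^2)/1 = 28/1 = 28, a_1 = floor((21 + 21)/28) = 1.
  m_2 = 28*1 - 21 = 7, d_2 = (469 - 7^2)/28 = 420/28 = 15, a_2 = floor((21 + 7)/15) = 1.
  m_3 = 15*1 - 7 = 8, d_3 = (469 - 8^2)/15 = 405/15 = 27, a_3 = floor((21 + 8)/27) = 1.
  m_4 = 27*1 - 8 = 19, d_4 = (469 - 19^2)/27 = 108/27 = 4, a_4 = floor((21 + 19)/4) = 10.
  m_5 = 4*10 - 19 = 21, d_5 = (469 - 21^2)/4 = 28/4 = 7, a_5 = floor((21 + 21)/7) = 6.
  m_6 = 7*6 - 21 = 21, d_6 = (469 - 21^2)/7 = 28/7 = 4, a_6 = floor((21 + 21)/4) = 10.
  m_7 = 4*10 - 21 = 19, d_7 = (469 - 19^2)/4 = 108/4 = 27, a_7 = floor((21 + 19)/27) = 1.
  m_8 = 27*1 - 19 = 8, d_8 = (469 - 8^2)/27 = 405/27 = 15, a_8 = floor((21 + 8)/15) = 1.
  m_9 = 15*1 - 8 = 7, d_9 = (469 - 7^2)/15 = 420/15 = 28, a_9 = floor((21 + 7)/28) = 1.
  m_10 = 28*1 - 7 = 21, d_10 = (469 - 21^2)/28 = 28/28 = 1, a_10 = floor((21 + 21)/1) = 42.
  m_11 = 1*42 - 21 = 21, d_11 = (469 - 21^2)/1 = 28/1 = 28: (m_11, d_11) = (m_1, d_1) = (21, 28), so from here the quotients repeat a_1, ..., a_10; the period length is 10.
Hence the expansion of sqrt(469) is a_0 = 21 followed by the repeating block 1, 1, 1, 10, 6, 10, 1, 1, 1, 42 (period 10).

[21; (1, 1, 1, 10, 6, 10, 1, 1, 1, 42)]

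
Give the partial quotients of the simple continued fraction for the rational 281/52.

Run the Euclidean algorithm on 281 and 52; the successive quotients are the partial quotients a_0, a_1, ... (each step inverts the fractional part left over by the previous one):
  281 = 5*52 + 21, so a_0 = 5.
  52 = 2*21 + 10, so a_1 = 2.
  21 = 2*10 + 1, so a_2 = 2.
  10 = 10*1 + 0, so a_3 = 10.
The remainder reaches 0 after 4 divisions, so the expansion has 4 partial quotients, read off in order.

[5; 2, 2, 10]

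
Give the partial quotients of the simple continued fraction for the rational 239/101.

[2; 2, 1, 2, 1, 2, 3]

Run the Euclidean algorithm on 239 and 101; the successive quotients are the partial quotients a_0, a_1, ... (each step inverts the fractional part left over by the previous one):
  239 = 2*101 + 37, so a_0 = 2.
  101 = 2*37 + 27, so a_1 = 2.
  37 = 1*27 + 10, so a_2 = 1.
  27 = 2*10 + 7, so a_3 = 2.
  10 = 1*7 + 3, so a_4 = 1.
  7 = 2*3 + 1, so a_5 = 2.
  3 = 3*1 + 0, so a_6 = 3.
The remainder reaches 0 after 7 divisions, so the expansion has 7 partial quotients, read off in order.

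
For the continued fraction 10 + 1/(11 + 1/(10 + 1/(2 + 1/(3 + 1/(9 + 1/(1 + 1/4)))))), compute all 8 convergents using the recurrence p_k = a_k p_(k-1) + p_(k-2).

Using the convergent recurrence p_i = a_i*p_{i-1} + p_{i-2}, q_i = a_i*q_{i-1} + q_{i-2} with p_{-2}=0, p_{-1}=1, q_{-2}=1, q_{-1}=0:
  i=0: a_0=10, p_0 = 10*1 + 0 = 10, q_0 = 10*0 + 1 = 1.
  i=1: a_1=11, p_1 = 11*10 + 1 = 111, q_1 = 11*1 + 0 = 11.
  i=2: a_2=10, p_2 = 10*111 + 10 = 1120, q_2 = 10*11 + 1 = 111.
  i=3: a_3=2, p_3 = 2*1120 + 111 = 2351, q_3 = 2*111 + 11 = 233.
  i=4: a_4=3, p_4 = 3*2351 + 1120 = 8173, q_4 = 3*233 + 111 = 810.
  i=5: a_5=9, p_5 = 9*8173 + 2351 = 75908, q_5 = 9*810 + 233 = 7523.
  i=6: a_6=1, p_6 = 1*75908 + 8173 = 84081, q_6 = 1*7523 + 810 = 8333.
  i=7: a_7=4, p_7 = 4*84081 + 75908 = 412232, q_7 = 4*8333 + 7523 = 40855.

10/1, 111/11, 1120/111, 2351/233, 8173/810, 75908/7523, 84081/8333, 412232/40855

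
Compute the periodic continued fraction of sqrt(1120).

Write x_i = (sqrt(1120) + m_i)/d_i with (m_0, d_0) = (0, 1). a_0 = floor(sqrt(1120)) = 33, since 33^2 = 1089 <= 1120 < 1156 = 34^2.
Iterate m_{i+1} = d_i*a_i - m_i, d_{i+1} = (1120 - m_{i+1}^2)/d_i, a_{i+1} = floor((a_0 + m_{i+1})/d_{i+1}):
  m_1 = 1*33 - 0 = 33, d_1 = (1120 - 33^2)/1 = 31/1 = 31, a_1 = floor((33 + 33)/31) = 2.
  m_2 = 31*2 - 33 = 29, d_2 = (1120 - 29^2)/31 = 279/31 = 9, a_2 = floor((33 + 29)/9) = 6.
  m_3 = 9*6 - 29 = 25, d_3 = (1120 - 25^2)/9 = 495/9 = 55, a_3 = floor((33 + 25)/55) = 1.
  m_4 = 55*1 - 25 = 30, d_4 = (1120 - 30^2)/55 = 220/55 = 4, a_4 = floor((33 + 30)/4) = 15.
  m_5 = 4*15 - 30 = 30, d_5 = (1120 - 30^2)/4 = 220/4 = 55, a_5 = floor((33 + 30)/55) = 1.
  m_6 = 55*1 - 30 = 25, d_6 = (1120 - 25^2)/55 = 495/55 = 9, a_6 = floor((33 + 25)/9) = 6.
  m_7 = 9*6 - 25 = 29, d_7 = (1120 - 29^2)/9 = 279/9 = 31, a_7 = floor((33 + 29)/31) = 2.
  m_8 = 31*2 - 29 = 33, d_8 = (1120 - 33^2)/31 = 31/31 = 1, a_8 = floor((33 + 33)/1) = 66.
  m_9 = 1*66 - 33 = 33, d_9 = (1120 - 33^2)/1 = 31/1 = 31: (m_9, d_9) = (m_1, d_1) = (33, 31), so from here the quotients repeat a_1, ..., a_8; the period length is 8.
Hence the expansion of sqrt(1120) is a_0 = 33 followed by the repeating block 2, 6, 1, 15, 1, 6, 2, 66 (period 8).

[33; (2, 6, 1, 15, 1, 6, 2, 66)]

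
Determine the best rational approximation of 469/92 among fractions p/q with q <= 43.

209/41

Expand x = 469/92 as a continued fraction with the Euclidean algorithm:
  469 = 5*92 + 9, so a_0 = 5.
  92 = 10*9 + 2, so a_1 = 10.
  9 = 4*2 + 1, so a_2 = 4.
  2 = 2*1 + 0, so a_3 = 2.
so x = [5; 10, 4, 2].
Convergents (p_i = a_i*p_{i-1} + p_{i-2}, q_i = a_i*q_{i-1} + q_{i-2} with p_{-2}=0, p_{-1}=1, q_{-2}=1, q_{-1}=0), until the denominator exceeds 43:
  i=0: a_0=5, p_0 = 5*1 + 0 = 5, q_0 = 5*0 + 1 = 1.
  i=1: a_1=10, p_1 = 10*5 + 1 = 51, q_1 = 10*1 + 0 = 10.
  i=2: a_2=4, p_2 = 4*51 + 5 = 209, q_2 = 4*10 + 1 = 41.
  i=3: a_3=2, p_3 = 2*209 + 51 = 469, q_3 = 2*41 + 10 = 92.
q_3 = 92 > 43, so the last convergent with denominator <= 43 is p_2/q_2 = 209/41.
The closest fraction with denominator <= 43 is either p_2/q_2 or the intermediate fraction (k*p_2 + p_1)/(k*q_2 + q_1) with the largest k >= 1 whose denominator stays <= 43; these approach x as k grows, and every other convergent or intermediate fraction in range is farther away.
Largest k: floor((43 - q_1)/q_2) = floor((43 - 10)/41) = 0.
Since k = 0, no intermediate fraction beyond p_2/q_2 has denominator <= 43, so the convergent 209/41 is the closest (its error is |469*41 - 209*92|/(92*41) = 1/3772).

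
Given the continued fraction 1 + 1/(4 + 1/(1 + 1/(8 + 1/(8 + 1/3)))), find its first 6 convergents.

1/1, 5/4, 6/5, 53/44, 430/357, 1343/1115

Using the convergent recurrence p_i = a_i*p_{i-1} + p_{i-2}, q_i = a_i*q_{i-1} + q_{i-2} with p_{-2}=0, p_{-1}=1, q_{-2}=1, q_{-1}=0:
  i=0: a_0=1, p_0 = 1*1 + 0 = 1, q_0 = 1*0 + 1 = 1.
  i=1: a_1=4, p_1 = 4*1 + 1 = 5, q_1 = 4*1 + 0 = 4.
  i=2: a_2=1, p_2 = 1*5 + 1 = 6, q_2 = 1*4 + 1 = 5.
  i=3: a_3=8, p_3 = 8*6 + 5 = 53, q_3 = 8*5 + 4 = 44.
  i=4: a_4=8, p_4 = 8*53 + 6 = 430, q_4 = 8*44 + 5 = 357.
  i=5: a_5=3, p_5 = 3*430 + 53 = 1343, q_5 = 3*357 + 44 = 1115.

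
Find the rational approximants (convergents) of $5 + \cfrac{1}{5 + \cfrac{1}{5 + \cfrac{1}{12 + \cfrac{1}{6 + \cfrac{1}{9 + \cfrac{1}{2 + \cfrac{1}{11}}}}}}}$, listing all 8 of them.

Using the convergent recurrence p_i = a_i*p_{i-1} + p_{i-2}, q_i = a_i*q_{i-1} + q_{i-2} with p_{-2}=0, p_{-1}=1, q_{-2}=1, q_{-1}=0:
  i=0: a_0=5, p_0 = 5*1 + 0 = 5, q_0 = 5*0 + 1 = 1.
  i=1: a_1=5, p_1 = 5*5 + 1 = 26, q_1 = 5*1 + 0 = 5.
  i=2: a_2=5, p_2 = 5*26 + 5 = 135, q_2 = 5*5 + 1 = 26.
  i=3: a_3=12, p_3 = 12*135 + 26 = 1646, q_3 = 12*26 + 5 = 317.
  i=4: a_4=6, p_4 = 6*1646 + 135 = 10011, q_4 = 6*317 + 26 = 1928.
  i=5: a_5=9, p_5 = 9*10011 + 1646 = 91745, q_5 = 9*1928 + 317 = 17669.
  i=6: a_6=2, p_6 = 2*91745 + 10011 = 193501, q_6 = 2*17669 + 1928 = 37266.
  i=7: a_7=11, p_7 = 11*193501 + 91745 = 2220256, q_7 = 11*37266 + 17669 = 427595.

5/1, 26/5, 135/26, 1646/317, 10011/1928, 91745/17669, 193501/37266, 2220256/427595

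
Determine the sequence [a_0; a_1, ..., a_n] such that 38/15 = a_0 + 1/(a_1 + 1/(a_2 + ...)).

Run the Euclidean algorithm on 38 and 15; the successive quotients are the partial quotients a_0, a_1, ... (each step inverts the fractional part left over by the previous one):
  38 = 2*15 + 8, so a_0 = 2.
  15 = 1*8 + 7, so a_1 = 1.
  8 = 1*7 + 1, so a_2 = 1.
  7 = 7*1 + 0, so a_3 = 7.
The remainder reaches 0 after 4 divisions, so the expansion has 4 partial quotients, read off in order.

[2; 1, 1, 7]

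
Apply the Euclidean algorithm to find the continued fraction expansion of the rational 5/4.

Run the Euclidean algorithm on 5 and 4; the successive quotients are the partial quotients a_0, a_1, ... (each step inverts the fractional part left over by the previous one):
  5 = 1*4 + 1, so a_0 = 1.
  4 = 4*1 + 0, so a_1 = 4.
The remainder reaches 0 after 2 divisions, so the expansion has 2 partial quotients, read off in order.

[1; 4]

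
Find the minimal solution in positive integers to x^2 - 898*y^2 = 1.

First expand sqrt(898) as a continued fraction. With x_i = (sqrt(898) + m_i)/d_i and (m_0, d_0) = (0, 1): a_0 = floor(sqrt(898)) = 29, since 29^2 = 841 <= 898 < 900 = 30^2.
Iterate m_{i+1} = d_i*a_i - m_i, d_{i+1} = (898 - m_{i+1}^2)/d_i, a_{i+1} = floor((a_0 + m_{i+1})/d_{i+1}):
  m_1 = 1*29 - 0 = 29, d_1 = (898 - 29^2)/1 = 57/1 = 57, a_1 = floor((29 + 29)/57) = 1.
  m_2 = 57*1 - 29 = 28, d_2 = (898 - 28^2)/57 = 114/57 = 2, a_2 = floor((29 + 28)/2) = 28.
  m_3 = 2*28 - 28 = 28, d_3 = (898 - 28^2)/2 = 114/2 = 57, a_3 = floor((29 + 28)/57) = 1.
  m_4 = 57*1 - 28 = 29, d_4 = (898 - 29^2)/57 = 57/57 = 1, a_4 = floor((29 + 29)/1) = 58.
  m_5 = 1*58 - 29 = 29, d_5 = (898 - 29^2)/1 = 57/1 = 57: (m_5, d_5) = (m_1, d_1) = (29, 57), so from here the quotients repeat a_1, ..., a_4; the period length is 4.
So sqrt(898) = [29; (1, 28, 1, 58)] with period length k = 4.
k is even, so the fundamental solution of x^2 - 898y^2 = 1 is (p_{k-1}, q_{k-1}) = (p_3, q_3); compute convergents through index 3.
Convergents (p_i = a_i*p_{i-1} + p_{i-2}, q_i = a_i*q_{i-1} + q_{i-2} with p_{-2}=0, p_{-1}=1, q_{-2}=1, q_{-1}=0):
  i=0: a_0=29, p_0 = 29*1 + 0 = 29, q_0 = 29*0 + 1 = 1.
  i=1: a_1=1, p_1 = 1*29 + 1 = 30, q_1 = 1*1 + 0 = 1.
  i=2: a_2=28, p_2 = 28*30 + 29 = 869, q_2 = 28*1 + 1 = 29.
  i=3: a_3=1, p_3 = 1*869 + 30 = 899, q_3 = 1*29 + 1 = 30.
Check: 899^2 - 898*30^2 = 808201 - 808200 = 1, so (x, y) = (899, 30) solves the equation, and by the theorem it is the least positive solution.

(x, y) = (899, 30)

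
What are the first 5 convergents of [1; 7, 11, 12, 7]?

1/1, 8/7, 89/78, 1076/943, 7621/6679

Using the convergent recurrence p_i = a_i*p_{i-1} + p_{i-2}, q_i = a_i*q_{i-1} + q_{i-2} with p_{-2}=0, p_{-1}=1, q_{-2}=1, q_{-1}=0:
  i=0: a_0=1, p_0 = 1*1 + 0 = 1, q_0 = 1*0 + 1 = 1.
  i=1: a_1=7, p_1 = 7*1 + 1 = 8, q_1 = 7*1 + 0 = 7.
  i=2: a_2=11, p_2 = 11*8 + 1 = 89, q_2 = 11*7 + 1 = 78.
  i=3: a_3=12, p_3 = 12*89 + 8 = 1076, q_3 = 12*78 + 7 = 943.
  i=4: a_4=7, p_4 = 7*1076 + 89 = 7621, q_4 = 7*943 + 78 = 6679.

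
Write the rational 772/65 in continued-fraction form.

Run the Euclidean algorithm on 772 and 65; the successive quotients are the partial quotients a_0, a_1, ... (each step inverts the fractional part left over by the previous one):
  772 = 11*65 + 57, so a_0 = 11.
  65 = 1*57 + 8, so a_1 = 1.
  57 = 7*8 + 1, so a_2 = 7.
  8 = 8*1 + 0, so a_3 = 8.
The remainder reaches 0 after 4 divisions, so the expansion has 4 partial quotients, read off in order.

[11; 1, 7, 8]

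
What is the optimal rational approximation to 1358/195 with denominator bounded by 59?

Expand x = 1358/195 as a continued fraction with the Euclidean algorithm:
  1358 = 6*195 + 188, so a_0 = 6.
  195 = 1*188 + 7, so a_1 = 1.
  188 = 26*7 + 6, so a_2 = 26.
  7 = 1*6 + 1, so a_3 = 1.
  6 = 6*1 + 0, so a_4 = 6.
so x = [6; 1, 26, 1, 6].
Convergents (p_i = a_i*p_{i-1} + p_{i-2}, q_i = a_i*q_{i-1} + q_{i-2} with p_{-2}=0, p_{-1}=1, q_{-2}=1, q_{-1}=0), until the denominator exceeds 59:
  i=0: a_0=6, p_0 = 6*1 + 0 = 6, q_0 = 6*0 + 1 = 1.
  i=1: a_1=1, p_1 = 1*6 + 1 = 7, q_1 = 1*1 + 0 = 1.
  i=2: a_2=26, p_2 = 26*7 + 6 = 188, q_2 = 26*1 + 1 = 27.
  i=3: a_3=1, p_3 = 1*188 + 7 = 195, q_3 = 1*27 + 1 = 28.
  i=4: a_4=6, p_4 = 6*195 + 188 = 1358, q_4 = 6*28 + 27 = 195.
q_4 = 195 > 59, so the last convergent with denominator <= 59 is p_3/q_3 = 195/28.
The closest fraction with denominator <= 59 is either p_3/q_3 or the intermediate fraction (k*p_3 + p_2)/(k*q_3 + q_2) with the largest k >= 1 whose denominator stays <= 59; these approach x as k grows, and every other convergent or intermediate fraction in range is farther away.
Largest k: floor((59 - q_2)/q_3) = floor((59 - 27)/28) = 1.
That gives (1*195 + 188)/(1*28 + 27) = 383/55.
Compare the errors: |x - 195/28| = |1358*28 - 195*195|/(195*28) = 1/5460, and |x - 383/55| = |1358*55 - 383*195|/(195*55) = 5/10725.
Cross-multiplying, 1*10725 = 10725 < 27300 = 5*5460, so 1/5460 is smaller: the convergent 195/28 is closer to x than 383/55.

195/28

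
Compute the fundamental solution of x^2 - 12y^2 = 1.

(x, y) = (7, 2)

First expand sqrt(12) as a continued fraction. With x_i = (sqrt(12) + m_i)/d_i and (m_0, d_0) = (0, 1): a_0 = floor(sqrt(12)) = 3, since 3^2 = 9 <= 12 < 16 = 4^2.
Iterate m_{i+1} = d_i*a_i - m_i, d_{i+1} = (12 - m_{i+1}^2)/d_i, a_{i+1} = floor((a_0 + m_{i+1})/d_{i+1}):
  m_1 = 1*3 - 0 = 3, d_1 = (12 - 3^2)/1 = 3/1 = 3, a_1 = floor((3 + 3)/3) = 2.
  m_2 = 3*2 - 3 = 3, d_2 = (12 - 3^2)/3 = 3/3 = 1, a_2 = floor((3 + 3)/1) = 6.
  m_3 = 1*6 - 3 = 3, d_3 = (12 - 3^2)/1 = 3/1 = 3: (m_3, d_3) = (m_1, d_1) = (3, 3), so from here the quotients repeat a_1, a_2; the period length is 2.
So sqrt(12) = [3; (2, 6)] with period length k = 2.
k is even, so the fundamental solution of x^2 - 12y^2 = 1 is (p_{k-1}, q_{k-1}) = (p_1, q_1); compute convergents through index 1.
Convergents (p_i = a_i*p_{i-1} + p_{i-2}, q_i = a_i*q_{i-1} + q_{i-2} with p_{-2}=0, p_{-1}=1, q_{-2}=1, q_{-1}=0):
  i=0: a_0=3, p_0 = 3*1 + 0 = 3, q_0 = 3*0 + 1 = 1.
  i=1: a_1=2, p_1 = 2*3 + 1 = 7, q_1 = 2*1 + 0 = 2.
Check: 7^2 - 12*2^2 = 49 - 48 = 1, so (x, y) = (7, 2) solves the equation, and by the theorem it is the least positive solution.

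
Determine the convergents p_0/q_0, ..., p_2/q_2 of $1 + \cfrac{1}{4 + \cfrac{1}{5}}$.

1/1, 5/4, 26/21

Using the convergent recurrence p_i = a_i*p_{i-1} + p_{i-2}, q_i = a_i*q_{i-1} + q_{i-2} with p_{-2}=0, p_{-1}=1, q_{-2}=1, q_{-1}=0:
  i=0: a_0=1, p_0 = 1*1 + 0 = 1, q_0 = 1*0 + 1 = 1.
  i=1: a_1=4, p_1 = 4*1 + 1 = 5, q_1 = 4*1 + 0 = 4.
  i=2: a_2=5, p_2 = 5*5 + 1 = 26, q_2 = 5*4 + 1 = 21.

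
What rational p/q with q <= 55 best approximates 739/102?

Expand x = 739/102 as a continued fraction with the Euclidean algorithm:
  739 = 7*102 + 25, so a_0 = 7.
  102 = 4*25 + 2, so a_1 = 4.
  25 = 12*2 + 1, so a_2 = 12.
  2 = 2*1 + 0, so a_3 = 2.
so x = [7; 4, 12, 2].
Convergents (p_i = a_i*p_{i-1} + p_{i-2}, q_i = a_i*q_{i-1} + q_{i-2} with p_{-2}=0, p_{-1}=1, q_{-2}=1, q_{-1}=0), until the denominator exceeds 55:
  i=0: a_0=7, p_0 = 7*1 + 0 = 7, q_0 = 7*0 + 1 = 1.
  i=1: a_1=4, p_1 = 4*7 + 1 = 29, q_1 = 4*1 + 0 = 4.
  i=2: a_2=12, p_2 = 12*29 + 7 = 355, q_2 = 12*4 + 1 = 49.
  i=3: a_3=2, p_3 = 2*355 + 29 = 739, q_3 = 2*49 + 4 = 102.
q_3 = 102 > 55, so the last convergent with denominator <= 55 is p_2/q_2 = 355/49.
The closest fraction with denominator <= 55 is either p_2/q_2 or the intermediate fraction (k*p_2 + p_1)/(k*q_2 + q_1) with the largest k >= 1 whose denominator stays <= 55; these approach x as k grows, and every other convergent or intermediate fraction in range is farther away.
Largest k: floor((55 - q_1)/q_2) = floor((55 - 4)/49) = 1.
That gives (1*355 + 29)/(1*49 + 4) = 384/53.
Compare the errors: |x - 355/49| = |739*49 - 355*102|/(102*49) = 1/4998, and |x - 384/53| = |739*53 - 384*102|/(102*53) = 1/5406.
Cross-multiplying, 1*4998 = 4998 < 5406 = 1*5406, so 1/5406 is smaller: the intermediate fraction 384/53 is closer to x than 355/49.

384/53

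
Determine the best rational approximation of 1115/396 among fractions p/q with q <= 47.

Expand x = 1115/396 as a continued fraction with the Euclidean algorithm:
  1115 = 2*396 + 323, so a_0 = 2.
  396 = 1*323 + 73, so a_1 = 1.
  323 = 4*73 + 31, so a_2 = 4.
  73 = 2*31 + 11, so a_3 = 2.
  31 = 2*11 + 9, so a_4 = 2.
  11 = 1*9 + 2, so a_5 = 1.
  9 = 4*2 + 1, so a_6 = 4.
  2 = 2*1 + 0, so a_7 = 2.
so x = [2; 1, 4, 2, 2, 1, 4, 2].
Convergents (p_i = a_i*p_{i-1} + p_{i-2}, q_i = a_i*q_{i-1} + q_{i-2} with p_{-2}=0, p_{-1}=1, q_{-2}=1, q_{-1}=0), until the denominator exceeds 47:
  i=0: a_0=2, p_0 = 2*1 + 0 = 2, q_0 = 2*0 + 1 = 1.
  i=1: a_1=1, p_1 = 1*2 + 1 = 3, q_1 = 1*1 + 0 = 1.
  i=2: a_2=4, p_2 = 4*3 + 2 = 14, q_2 = 4*1 + 1 = 5.
  i=3: a_3=2, p_3 = 2*14 + 3 = 31, q_3 = 2*5 + 1 = 11.
  i=4: a_4=2, p_4 = 2*31 + 14 = 76, q_4 = 2*11 + 5 = 27.
  i=5: a_5=1, p_5 = 1*76 + 31 = 107, q_5 = 1*27 + 11 = 38.
  i=6: a_6=4, p_6 = 4*107 + 76 = 504, q_6 = 4*38 + 27 = 179.
q_6 = 179 > 47, so the last convergent with denominator <= 47 is p_5/q_5 = 107/38.
The closest fraction with denominator <= 47 is either p_5/q_5 or the intermediate fraction (k*p_5 + p_4)/(k*q_5 + q_4) with the largest k >= 1 whose denominator stays <= 47; these approach x as k grows, and every other convergent or intermediate fraction in range is farther away.
Largest k: floor((47 - q_4)/q_5) = floor((47 - 27)/38) = 0.
Since k = 0, no intermediate fraction beyond p_5/q_5 has denominator <= 47, so the convergent 107/38 is the closest (its error is |1115*38 - 107*396|/(396*38) = 2/15048).

107/38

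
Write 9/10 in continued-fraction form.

Run the Euclidean algorithm on 9 and 10; the successive quotients are the partial quotients a_0, a_1, ... (each step inverts the fractional part left over by the previous one):
  9 = 0*10 + 9, so a_0 = 0.
  10 = 1*9 + 1, so a_1 = 1.
  9 = 9*1 + 0, so a_2 = 9.
The remainder reaches 0 after 3 divisions, so the expansion has 3 partial quotients, read off in order.

[0; 1, 9]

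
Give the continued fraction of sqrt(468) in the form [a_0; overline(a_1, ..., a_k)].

[21; overline(1, 1, 1, 2, 1, 1, 1, 42)]

Write x_i = (sqrt(468) + m_i)/d_i with (m_0, d_0) = (0, 1). a_0 = floor(sqrt(468)) = 21, since 21^2 = 441 <= 468 < 484 = 22^2.
Iterate m_{i+1} = d_i*a_i - m_i, d_{i+1} = (468 - m_{i+1}^2)/d_i, a_{i+1} = floor((a_0 + m_{i+1})/d_{i+1}):
  m_1 = 1*21 - 0 = 21, d_1 = (468 - 21^2)/1 = 27/1 = 27, a_1 = floor((21 + 21)/27) = 1.
  m_2 = 27*1 - 21 = 6, d_2 = (468 - 6^2)/27 = 432/27 = 16, a_2 = floor((21 + 6)/16) = 1.
  m_3 = 16*1 - 6 = 10, d_3 = (468 - 10^2)/16 = 368/16 = 23, a_3 = floor((21 + 10)/23) = 1.
  m_4 = 23*1 - 10 = 13, d_4 = (468 - 13^2)/23 = 299/23 = 13, a_4 = floor((21 + 13)/13) = 2.
  m_5 = 13*2 - 13 = 13, d_5 = (468 - 13^2)/13 = 299/13 = 23, a_5 = floor((21 + 13)/23) = 1.
  m_6 = 23*1 - 13 = 10, d_6 = (468 - 10^2)/23 = 368/23 = 16, a_6 = floor((21 + 10)/16) = 1.
  m_7 = 16*1 - 10 = 6, d_7 = (468 - 6^2)/16 = 432/16 = 27, a_7 = floor((21 + 6)/27) = 1.
  m_8 = 27*1 - 6 = 21, d_8 = (468 - 21^2)/27 = 27/27 = 1, a_8 = floor((21 + 21)/1) = 42.
  m_9 = 1*42 - 21 = 21, d_9 = (468 - 21^2)/1 = 27/1 = 27: (m_9, d_9) = (m_1, d_1) = (21, 27), so from here the quotients repeat a_1, ..., a_8; the period length is 8.
Hence the expansion of sqrt(468) is a_0 = 21 followed by the repeating block 1, 1, 1, 2, 1, 1, 1, 42 (period 8).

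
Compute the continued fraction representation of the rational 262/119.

[2; 4, 1, 23]

Run the Euclidean algorithm on 262 and 119; the successive quotients are the partial quotients a_0, a_1, ... (each step inverts the fractional part left over by the previous one):
  262 = 2*119 + 24, so a_0 = 2.
  119 = 4*24 + 23, so a_1 = 4.
  24 = 1*23 + 1, so a_2 = 1.
  23 = 23*1 + 0, so a_3 = 23.
The remainder reaches 0 after 4 divisions, so the expansion has 4 partial quotients, read off in order.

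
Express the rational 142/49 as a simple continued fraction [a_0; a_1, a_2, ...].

Run the Euclidean algorithm on 142 and 49; the successive quotients are the partial quotients a_0, a_1, ... (each step inverts the fractional part left over by the previous one):
  142 = 2*49 + 44, so a_0 = 2.
  49 = 1*44 + 5, so a_1 = 1.
  44 = 8*5 + 4, so a_2 = 8.
  5 = 1*4 + 1, so a_3 = 1.
  4 = 4*1 + 0, so a_4 = 4.
The remainder reaches 0 after 5 divisions, so the expansion has 5 partial quotients, read off in order.

[2; 1, 8, 1, 4]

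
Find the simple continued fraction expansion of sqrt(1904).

Write x_i = (sqrt(1904) + m_i)/d_i with (m_0, d_0) = (0, 1). a_0 = floor(sqrt(1904)) = 43, since 43^2 = 1849 <= 1904 < 1936 = 44^2.
Iterate m_{i+1} = d_i*a_i - m_i, d_{i+1} = (1904 - m_{i+1}^2)/d_i, a_{i+1} = floor((a_0 + m_{i+1})/d_{i+1}):
  m_1 = 1*43 - 0 = 43, d_1 = (1904 - 43^2)/1 = 55/1 = 55, a_1 = floor((43 + 43)/55) = 1.
  m_2 = 55*1 - 43 = 12, d_2 = (1904 - 12^2)/55 = 1760/55 = 32, a_2 = floor((43 + 12)/32) = 1.
  m_3 = 32*1 - 12 = 20, d_3 = (1904 - 20^2)/32 = 1504/32 = 47, a_3 = floor((43 + 20)/47) = 1.
  m_4 = 47*1 - 20 = 27, d_4 = (1904 - 27^2)/47 = 1175/47 = 25, a_4 = floor((43 + 27)/25) = 2.
  m_5 = 25*2 - 27 = 23, d_5 = (1904 - 23^2)/25 = 1375/25 = 55, a_5 = floor((43 + 23)/55) = 1.
  m_6 = 55*1 - 23 = 32, d_6 = (1904 - 32^2)/55 = 880/55 = 16, a_6 = floor((43 + 32)/16) = 4.
  m_7 = 16*4 - 32 = 32, d_7 = (1904 - 32^2)/16 = 880/16 = 55, a_7 = floor((43 + 32)/55) = 1.
  m_8 = 55*1 - 32 = 23, d_8 = (1904 - 23^2)/55 = 1375/55 = 25, a_8 = floor((43 + 23)/25) = 2.
  m_9 = 25*2 - 23 = 27, d_9 = (1904 - 27^2)/25 = 1175/25 = 47, a_9 = floor((43 + 27)/47) = 1.
  m_10 = 47*1 - 27 = 20, d_10 = (1904 - 20^2)/47 = 1504/47 = 32, a_10 = floor((43 + 20)/32) = 1.
  m_11 = 32*1 - 20 = 12, d_11 = (1904 - 12^2)/32 = 1760/32 = 55, a_11 = floor((43 + 12)/55) = 1.
  m_12 = 55*1 - 12 = 43, d_12 = (1904 - 43^2)/55 = 55/55 = 1, a_12 = floor((43 + 43)/1) = 86.
  m_13 = 1*86 - 43 = 43, d_13 = (1904 - 43^2)/1 = 55/1 = 55: (m_13, d_13) = (m_1, d_1) = (43, 55), so from here the quotients repeat a_1, ..., a_12; the period length is 12.
Hence the expansion of sqrt(1904) is a_0 = 43 followed by the repeating block 1, 1, 1, 2, 1, 4, 1, 2, 1, 1, 1, 86 (period 12).

[43; (1, 1, 1, 2, 1, 4, 1, 2, 1, 1, 1, 86)]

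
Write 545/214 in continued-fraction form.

[2; 1, 1, 4, 1, 5, 1, 2]

Run the Euclidean algorithm on 545 and 214; the successive quotients are the partial quotients a_0, a_1, ... (each step inverts the fractional part left over by the previous one):
  545 = 2*214 + 117, so a_0 = 2.
  214 = 1*117 + 97, so a_1 = 1.
  117 = 1*97 + 20, so a_2 = 1.
  97 = 4*20 + 17, so a_3 = 4.
  20 = 1*17 + 3, so a_4 = 1.
  17 = 5*3 + 2, so a_5 = 5.
  3 = 1*2 + 1, so a_6 = 1.
  2 = 2*1 + 0, so a_7 = 2.
The remainder reaches 0 after 8 divisions, so the expansion has 8 partial quotients, read off in order.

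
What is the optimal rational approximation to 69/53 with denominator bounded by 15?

13/10

Expand x = 69/53 as a continued fraction with the Euclidean algorithm:
  69 = 1*53 + 16, so a_0 = 1.
  53 = 3*16 + 5, so a_1 = 3.
  16 = 3*5 + 1, so a_2 = 3.
  5 = 5*1 + 0, so a_3 = 5.
so x = [1; 3, 3, 5].
Convergents (p_i = a_i*p_{i-1} + p_{i-2}, q_i = a_i*q_{i-1} + q_{i-2} with p_{-2}=0, p_{-1}=1, q_{-2}=1, q_{-1}=0), until the denominator exceeds 15:
  i=0: a_0=1, p_0 = 1*1 + 0 = 1, q_0 = 1*0 + 1 = 1.
  i=1: a_1=3, p_1 = 3*1 + 1 = 4, q_1 = 3*1 + 0 = 3.
  i=2: a_2=3, p_2 = 3*4 + 1 = 13, q_2 = 3*3 + 1 = 10.
  i=3: a_3=5, p_3 = 5*13 + 4 = 69, q_3 = 5*10 + 3 = 53.
q_3 = 53 > 15, so the last convergent with denominator <= 15 is p_2/q_2 = 13/10.
The closest fraction with denominator <= 15 is either p_2/q_2 or the intermediate fraction (k*p_2 + p_1)/(k*q_2 + q_1) with the largest k >= 1 whose denominator stays <= 15; these approach x as k grows, and every other convergent or intermediate fraction in range is farther away.
Largest k: floor((15 - q_1)/q_2) = floor((15 - 3)/10) = 1.
That gives (1*13 + 4)/(1*10 + 3) = 17/13.
Compare the errors: |x - 13/10| = |69*10 - 13*53|/(53*10) = 1/530, and |x - 17/13| = |69*13 - 17*53|/(53*13) = 4/689.
Cross-multiplying, 1*689 = 689 < 2120 = 4*530, so 1/530 is smaller: the convergent 13/10 is closer to x than 17/13.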